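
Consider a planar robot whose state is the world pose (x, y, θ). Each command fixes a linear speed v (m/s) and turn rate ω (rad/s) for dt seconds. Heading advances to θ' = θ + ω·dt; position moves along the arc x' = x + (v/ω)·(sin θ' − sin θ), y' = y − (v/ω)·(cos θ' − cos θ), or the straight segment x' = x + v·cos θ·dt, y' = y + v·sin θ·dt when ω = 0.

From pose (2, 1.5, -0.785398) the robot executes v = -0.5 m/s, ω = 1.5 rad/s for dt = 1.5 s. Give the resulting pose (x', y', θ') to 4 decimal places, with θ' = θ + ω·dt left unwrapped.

(1.4328, 1.2996, 1.4646)

θ' = -0.7854 + 1.5·1.5 = 1.4646
R = v/ω = -0.5/1.5 = -0.3333
x' = 2 + -0.3333·(sin 1.4646 − sin -0.7854) = 1.4328
y' = 1.5 − -0.3333·(cos 1.4646 − cos -0.7854) = 1.2996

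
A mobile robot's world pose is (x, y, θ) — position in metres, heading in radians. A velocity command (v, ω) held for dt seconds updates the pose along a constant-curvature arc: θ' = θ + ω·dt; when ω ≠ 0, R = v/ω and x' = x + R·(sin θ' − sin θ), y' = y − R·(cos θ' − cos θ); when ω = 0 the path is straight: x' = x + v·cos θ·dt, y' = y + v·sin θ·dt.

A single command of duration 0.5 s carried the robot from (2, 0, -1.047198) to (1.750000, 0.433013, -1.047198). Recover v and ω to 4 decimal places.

v = -1.0000, ω = 0.0000

Δθ = -1.047198 − -1.047198 = 0.000000
ω = Δθ/dt = 0.000000/0.5 = 0.0000
ω = 0 → v = (Δx·cos θ + Δy·sin θ)/dt = -1.0000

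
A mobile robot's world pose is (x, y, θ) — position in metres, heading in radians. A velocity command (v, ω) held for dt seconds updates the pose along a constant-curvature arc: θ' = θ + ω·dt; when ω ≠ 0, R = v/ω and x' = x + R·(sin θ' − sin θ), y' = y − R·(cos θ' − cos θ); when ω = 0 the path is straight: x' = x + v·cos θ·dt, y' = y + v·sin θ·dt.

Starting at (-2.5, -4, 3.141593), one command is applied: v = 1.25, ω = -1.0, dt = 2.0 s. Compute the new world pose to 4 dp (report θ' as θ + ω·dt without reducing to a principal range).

θ' = 3.1416 + -1.0·2.0 = 1.1416
R = v/ω = 1.25/-1.0 = -1.2500
x' = -2.5 + -1.2500·(sin 1.1416 − sin 3.1416) = -3.6366
y' = -4 − -1.2500·(cos 1.1416 − cos 3.1416) = -2.2298

(-3.6366, -2.2298, 1.1416)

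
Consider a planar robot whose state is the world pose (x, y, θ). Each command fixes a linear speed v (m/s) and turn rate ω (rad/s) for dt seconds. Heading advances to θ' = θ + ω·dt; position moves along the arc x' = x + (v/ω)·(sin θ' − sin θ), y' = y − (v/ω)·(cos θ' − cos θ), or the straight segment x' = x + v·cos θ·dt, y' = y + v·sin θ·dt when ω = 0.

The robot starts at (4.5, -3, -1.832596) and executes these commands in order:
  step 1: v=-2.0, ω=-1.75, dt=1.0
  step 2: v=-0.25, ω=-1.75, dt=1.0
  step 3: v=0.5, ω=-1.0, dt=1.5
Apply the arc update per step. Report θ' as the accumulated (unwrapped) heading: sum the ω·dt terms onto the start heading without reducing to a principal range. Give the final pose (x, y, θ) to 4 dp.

(6.8150, -2.3387, -6.8326)

step 1: θ'=-3.5826 (R=1.1429) → pose (6.0917, -2.2623, -3.5826)
step 2: θ'=-5.3326 (R=0.1429) → pose (6.1470, -2.4745, -5.3326)
step 3: θ'=-6.8326 (R=-0.5000) → pose (6.8150, -2.3387, -6.8326)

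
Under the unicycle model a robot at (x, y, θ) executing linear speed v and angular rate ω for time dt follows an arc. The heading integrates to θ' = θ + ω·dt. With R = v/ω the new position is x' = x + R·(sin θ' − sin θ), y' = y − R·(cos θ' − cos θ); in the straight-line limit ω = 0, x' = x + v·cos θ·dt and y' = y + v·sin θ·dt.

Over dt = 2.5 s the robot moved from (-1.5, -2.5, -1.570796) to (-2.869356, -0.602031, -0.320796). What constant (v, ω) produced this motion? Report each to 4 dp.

v = -1.0000, ω = 0.5000

Δθ = -0.320796 − -1.570796 = 1.250000
ω = Δθ/dt = 1.250000/2.5 = 0.5000
R = −Δy/(cos θ' − cos θ) = -2.0000
v = R·ω = -2.0000·0.5000 = -1.0000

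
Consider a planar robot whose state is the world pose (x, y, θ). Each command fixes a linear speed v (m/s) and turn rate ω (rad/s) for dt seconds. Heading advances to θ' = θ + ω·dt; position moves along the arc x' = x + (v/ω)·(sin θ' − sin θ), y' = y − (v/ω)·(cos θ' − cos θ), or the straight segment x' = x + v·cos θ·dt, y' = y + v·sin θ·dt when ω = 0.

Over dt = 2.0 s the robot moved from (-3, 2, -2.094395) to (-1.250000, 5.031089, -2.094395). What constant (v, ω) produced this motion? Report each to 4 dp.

v = -1.7500, ω = 0.0000

Δθ = -2.094395 − -2.094395 = 0.000000
ω = Δθ/dt = 0.000000/2.0 = 0.0000
ω = 0 → v = (Δx·cos θ + Δy·sin θ)/dt = -1.7500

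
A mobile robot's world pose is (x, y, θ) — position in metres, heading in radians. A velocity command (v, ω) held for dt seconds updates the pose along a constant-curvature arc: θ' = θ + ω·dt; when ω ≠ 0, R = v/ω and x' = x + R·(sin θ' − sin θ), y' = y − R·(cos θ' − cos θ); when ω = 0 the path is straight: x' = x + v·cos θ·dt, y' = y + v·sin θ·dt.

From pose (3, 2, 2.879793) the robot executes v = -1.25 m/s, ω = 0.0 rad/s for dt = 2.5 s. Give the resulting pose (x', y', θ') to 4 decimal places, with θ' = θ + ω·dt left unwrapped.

θ' = 2.8798 + 0.0·2.5 = 2.8798
ω = 0 → straight: x' = 3 + -1.25·cos(2.8798)·2.5 = 6.0185
y' = 2 + -1.25·sin(2.8798)·2.5 = 1.1912

(6.0185, 1.1912, 2.8798)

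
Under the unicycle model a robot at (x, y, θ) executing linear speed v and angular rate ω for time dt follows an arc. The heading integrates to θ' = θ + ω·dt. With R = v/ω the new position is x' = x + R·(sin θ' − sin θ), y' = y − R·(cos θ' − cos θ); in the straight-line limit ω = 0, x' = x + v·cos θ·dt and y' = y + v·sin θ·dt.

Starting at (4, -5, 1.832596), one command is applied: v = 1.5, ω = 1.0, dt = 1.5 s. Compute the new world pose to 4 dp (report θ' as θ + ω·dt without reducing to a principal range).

(2.2663, -3.9155, 3.3326)

θ' = 1.8326 + 1.0·1.5 = 3.3326
R = v/ω = 1.5/1.0 = 1.5000
x' = 4 + 1.5000·(sin 3.3326 − sin 1.8326) = 2.2663
y' = -5 − 1.5000·(cos 3.3326 − cos 1.8326) = -3.9155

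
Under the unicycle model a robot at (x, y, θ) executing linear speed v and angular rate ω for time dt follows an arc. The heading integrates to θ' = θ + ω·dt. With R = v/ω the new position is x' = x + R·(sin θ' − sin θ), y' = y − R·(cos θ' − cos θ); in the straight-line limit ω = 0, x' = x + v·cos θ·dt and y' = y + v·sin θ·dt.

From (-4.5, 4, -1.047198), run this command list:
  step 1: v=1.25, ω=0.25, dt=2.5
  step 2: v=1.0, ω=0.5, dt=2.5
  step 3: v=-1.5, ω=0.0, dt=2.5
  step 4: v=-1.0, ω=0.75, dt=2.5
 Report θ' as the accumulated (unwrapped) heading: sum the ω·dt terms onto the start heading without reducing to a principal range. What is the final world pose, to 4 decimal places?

step 1: θ'=-0.4222 (R=5.0000) → pose (-2.2187, 1.9390, -0.4222)
step 2: θ'=0.8278 (R=2.0000) → pose (0.0737, 2.4104, 0.8278)
step 3: θ'=0.8278 (straight) → pose (-2.4631, -0.3512, 0.8278)
step 4: θ'=2.7028 (R=-1.3333) → pose (-2.0477, -2.4603, 2.7028)

(-2.0477, -2.4603, 2.7028)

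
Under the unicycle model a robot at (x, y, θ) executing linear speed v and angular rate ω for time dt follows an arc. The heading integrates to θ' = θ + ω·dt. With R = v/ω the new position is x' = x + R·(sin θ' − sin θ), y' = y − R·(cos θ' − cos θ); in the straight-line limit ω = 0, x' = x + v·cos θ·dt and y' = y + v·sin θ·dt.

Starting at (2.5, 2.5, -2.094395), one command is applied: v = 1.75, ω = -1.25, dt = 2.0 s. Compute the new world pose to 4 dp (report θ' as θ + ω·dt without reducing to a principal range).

θ' = -2.0944 + -1.25·2.0 = -4.5944
R = v/ω = 1.75/-1.25 = -1.4000
x' = 2.5 + -1.4000·(sin -4.5944 − sin -2.0944) = -0.1027
y' = 2.5 − -1.4000·(cos -4.5944 − cos -2.0944) = 3.0352

(-0.1027, 3.0352, -4.5944)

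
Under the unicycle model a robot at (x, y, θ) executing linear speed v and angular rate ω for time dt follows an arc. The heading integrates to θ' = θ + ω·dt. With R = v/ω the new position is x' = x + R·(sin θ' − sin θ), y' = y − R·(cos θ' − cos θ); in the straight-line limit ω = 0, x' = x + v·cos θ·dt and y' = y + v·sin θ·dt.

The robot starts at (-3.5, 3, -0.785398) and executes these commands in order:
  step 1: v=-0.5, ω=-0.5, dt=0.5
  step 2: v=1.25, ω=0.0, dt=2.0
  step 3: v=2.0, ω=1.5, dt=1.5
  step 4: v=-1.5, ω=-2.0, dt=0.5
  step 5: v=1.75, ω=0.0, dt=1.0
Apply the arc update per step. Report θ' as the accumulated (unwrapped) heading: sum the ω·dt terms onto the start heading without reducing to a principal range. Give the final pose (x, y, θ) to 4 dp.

step 1: θ'=-1.0354 (R=1.0000) → pose (-3.6530, 3.1969, -1.0354)
step 2: θ'=-1.0354 (straight) → pose (-2.3775, 1.0468, -1.0354)
step 3: θ'=1.2146 (R=1.3333) → pose (0.0189, 1.2621, 1.2146)
step 4: θ'=0.2146 (R=0.7500) → pose (-0.5243, 0.7908, 0.2146)
step 5: θ'=0.2146 (straight) → pose (1.1855, 1.1635, 0.2146)

(1.1855, 1.1635, 0.2146)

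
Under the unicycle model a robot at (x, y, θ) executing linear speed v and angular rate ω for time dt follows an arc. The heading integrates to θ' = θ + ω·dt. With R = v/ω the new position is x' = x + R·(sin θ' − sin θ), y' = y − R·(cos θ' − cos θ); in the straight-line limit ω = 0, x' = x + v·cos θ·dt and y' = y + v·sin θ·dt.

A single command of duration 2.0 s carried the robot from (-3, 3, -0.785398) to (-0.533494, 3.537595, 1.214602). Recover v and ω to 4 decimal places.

Δθ = 1.214602 − -0.785398 = 2.000000
ω = Δθ/dt = 2.000000/2.0 = 1.0000
R = Δx/(sin θ' − sin θ) = 1.5000
v = R·ω = 1.5000·1.0000 = 1.5000

v = 1.5000, ω = 1.0000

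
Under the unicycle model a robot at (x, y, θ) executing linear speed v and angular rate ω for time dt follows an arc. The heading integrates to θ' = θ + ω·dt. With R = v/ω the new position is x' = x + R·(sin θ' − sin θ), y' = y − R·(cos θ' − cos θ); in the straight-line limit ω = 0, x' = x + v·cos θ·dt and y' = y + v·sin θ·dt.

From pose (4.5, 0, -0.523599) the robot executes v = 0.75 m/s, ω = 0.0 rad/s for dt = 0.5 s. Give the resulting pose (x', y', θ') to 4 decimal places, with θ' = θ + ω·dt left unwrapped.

(4.8248, -0.1875, -0.5236)

θ' = -0.5236 + 0.0·0.5 = -0.5236
ω = 0 → straight: x' = 4.5 + 0.75·cos(-0.5236)·0.5 = 4.8248
y' = 0 + 0.75·sin(-0.5236)·0.5 = -0.1875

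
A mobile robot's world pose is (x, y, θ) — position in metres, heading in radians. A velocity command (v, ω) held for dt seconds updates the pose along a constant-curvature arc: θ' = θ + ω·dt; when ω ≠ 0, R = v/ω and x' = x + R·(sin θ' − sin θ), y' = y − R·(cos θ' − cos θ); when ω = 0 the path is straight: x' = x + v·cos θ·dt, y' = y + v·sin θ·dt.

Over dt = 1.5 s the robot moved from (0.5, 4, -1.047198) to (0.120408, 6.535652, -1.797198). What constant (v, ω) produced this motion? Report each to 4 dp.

Δθ = -1.797198 − -1.047198 = -0.750000
ω = Δθ/dt = -0.750000/1.5 = -0.5000
R = −Δy/(cos θ' − cos θ) = 3.5000
v = R·ω = 3.5000·-0.5000 = -1.7500

v = -1.7500, ω = -0.5000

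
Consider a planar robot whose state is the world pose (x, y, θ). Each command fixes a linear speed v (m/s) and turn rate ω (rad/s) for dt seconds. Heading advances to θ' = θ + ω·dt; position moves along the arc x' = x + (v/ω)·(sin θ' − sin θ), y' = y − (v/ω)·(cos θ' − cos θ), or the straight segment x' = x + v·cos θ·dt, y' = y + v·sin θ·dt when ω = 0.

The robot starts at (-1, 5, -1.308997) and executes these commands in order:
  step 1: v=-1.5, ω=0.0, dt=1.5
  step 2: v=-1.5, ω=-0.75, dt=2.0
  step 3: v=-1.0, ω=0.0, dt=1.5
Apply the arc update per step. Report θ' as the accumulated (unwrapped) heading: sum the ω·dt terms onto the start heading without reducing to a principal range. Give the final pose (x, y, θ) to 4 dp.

step 1: θ'=-1.3090 (straight) → pose (-1.5823, 7.1733, -1.3090)
step 2: θ'=-2.8090 (R=2.0000) → pose (-0.3035, 9.5814, -2.8090)
step 3: θ'=-2.8090 (straight) → pose (1.1143, 10.0711, -2.8090)

(1.1143, 10.0711, -2.8090)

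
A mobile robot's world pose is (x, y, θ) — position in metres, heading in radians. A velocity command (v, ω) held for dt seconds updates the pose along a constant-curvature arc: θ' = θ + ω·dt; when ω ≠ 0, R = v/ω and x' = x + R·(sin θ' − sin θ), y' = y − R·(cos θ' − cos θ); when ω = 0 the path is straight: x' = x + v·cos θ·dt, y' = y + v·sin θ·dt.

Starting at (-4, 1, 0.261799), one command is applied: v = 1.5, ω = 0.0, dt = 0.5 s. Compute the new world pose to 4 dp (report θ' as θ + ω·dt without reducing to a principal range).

(-3.2756, 1.1941, 0.2618)

θ' = 0.2618 + 0.0·0.5 = 0.2618
ω = 0 → straight: x' = -4 + 1.5·cos(0.2618)·0.5 = -3.2756
y' = 1 + 1.5·sin(0.2618)·0.5 = 1.1941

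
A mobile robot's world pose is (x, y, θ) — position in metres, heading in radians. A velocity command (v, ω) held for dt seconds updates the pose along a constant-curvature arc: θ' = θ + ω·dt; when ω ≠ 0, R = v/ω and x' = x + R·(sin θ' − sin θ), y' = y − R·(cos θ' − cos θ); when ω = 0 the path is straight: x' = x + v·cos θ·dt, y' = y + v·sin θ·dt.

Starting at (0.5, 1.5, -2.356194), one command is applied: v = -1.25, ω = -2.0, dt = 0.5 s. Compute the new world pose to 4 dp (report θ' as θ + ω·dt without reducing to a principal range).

θ' = -2.3562 + -2.0·0.5 = -3.3562
R = v/ω = -1.25/-2.0 = 0.6250
x' = 0.5 + 0.6250·(sin -3.3562 − sin -2.3562) = 1.0750
y' = 1.5 − 0.6250·(cos -3.3562 − cos -2.3562) = 1.6687

(1.0750, 1.6687, -3.3562)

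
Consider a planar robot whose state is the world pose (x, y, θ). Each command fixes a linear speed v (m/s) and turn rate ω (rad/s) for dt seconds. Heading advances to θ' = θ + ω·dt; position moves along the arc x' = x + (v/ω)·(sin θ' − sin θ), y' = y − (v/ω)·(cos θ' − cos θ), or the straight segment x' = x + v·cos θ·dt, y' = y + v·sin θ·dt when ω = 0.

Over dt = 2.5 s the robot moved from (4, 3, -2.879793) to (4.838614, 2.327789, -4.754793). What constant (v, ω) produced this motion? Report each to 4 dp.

Δθ = -4.754793 − -2.879793 = -1.875000
ω = Δθ/dt = -1.875000/2.5 = -0.7500
R = Δx/(sin θ' − sin θ) = 0.6667
v = R·ω = 0.6667·-0.7500 = -0.5000

v = -0.5000, ω = -0.7500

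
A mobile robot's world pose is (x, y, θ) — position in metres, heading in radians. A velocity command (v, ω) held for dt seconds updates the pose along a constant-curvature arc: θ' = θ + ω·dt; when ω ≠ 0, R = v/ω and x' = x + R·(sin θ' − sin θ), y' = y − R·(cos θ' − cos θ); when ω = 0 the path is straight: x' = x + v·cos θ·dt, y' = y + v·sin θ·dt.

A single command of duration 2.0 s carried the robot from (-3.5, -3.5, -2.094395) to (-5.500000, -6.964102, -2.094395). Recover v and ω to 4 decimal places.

v = 2.0000, ω = 0.0000

Δθ = -2.094395 − -2.094395 = 0.000000
ω = Δθ/dt = 0.000000/2.0 = 0.0000
ω = 0 → v = (Δx·cos θ + Δy·sin θ)/dt = 2.0000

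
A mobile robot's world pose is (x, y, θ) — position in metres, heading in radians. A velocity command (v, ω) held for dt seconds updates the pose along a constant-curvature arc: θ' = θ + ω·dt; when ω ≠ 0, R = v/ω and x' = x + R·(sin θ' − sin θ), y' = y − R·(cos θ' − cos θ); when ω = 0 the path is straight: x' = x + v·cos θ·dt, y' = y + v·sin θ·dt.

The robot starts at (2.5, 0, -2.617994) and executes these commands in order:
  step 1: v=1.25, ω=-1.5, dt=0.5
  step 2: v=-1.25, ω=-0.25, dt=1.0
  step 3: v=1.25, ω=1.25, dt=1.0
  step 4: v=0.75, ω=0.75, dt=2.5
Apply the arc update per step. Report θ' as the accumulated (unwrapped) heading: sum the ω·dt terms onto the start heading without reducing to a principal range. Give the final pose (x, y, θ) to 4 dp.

(2.1350, -2.2891, -0.4930)

step 1: θ'=-3.3680 (R=-0.8333) → pose (1.8963, -0.0904, -3.3680)
step 2: θ'=-3.6180 (R=5.0000) → pose (3.0668, -0.5195, -3.6180)
step 3: θ'=-2.3680 (R=1.0000) → pose (1.9095, -0.6928, -2.3680)
step 4: θ'=-0.4930 (R=1.0000) → pose (2.1350, -2.2891, -0.4930)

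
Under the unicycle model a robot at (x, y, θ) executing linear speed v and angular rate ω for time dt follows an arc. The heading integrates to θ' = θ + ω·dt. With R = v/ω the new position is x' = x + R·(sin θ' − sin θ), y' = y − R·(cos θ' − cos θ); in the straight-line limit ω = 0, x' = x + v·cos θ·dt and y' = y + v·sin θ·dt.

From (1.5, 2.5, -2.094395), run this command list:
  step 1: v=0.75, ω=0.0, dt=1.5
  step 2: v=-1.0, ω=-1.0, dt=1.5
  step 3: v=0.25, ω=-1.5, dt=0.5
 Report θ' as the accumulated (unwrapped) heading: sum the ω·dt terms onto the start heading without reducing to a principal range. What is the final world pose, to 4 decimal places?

step 1: θ'=-2.0944 (straight) → pose (0.9375, 1.5257, -2.0944)
step 2: θ'=-3.5944 (R=1.0000) → pose (2.2410, 1.9249, -3.5944)
step 3: θ'=-4.3444 (R=-0.1667) → pose (2.1584, 2.0149, -4.3444)

(2.1584, 2.0149, -4.3444)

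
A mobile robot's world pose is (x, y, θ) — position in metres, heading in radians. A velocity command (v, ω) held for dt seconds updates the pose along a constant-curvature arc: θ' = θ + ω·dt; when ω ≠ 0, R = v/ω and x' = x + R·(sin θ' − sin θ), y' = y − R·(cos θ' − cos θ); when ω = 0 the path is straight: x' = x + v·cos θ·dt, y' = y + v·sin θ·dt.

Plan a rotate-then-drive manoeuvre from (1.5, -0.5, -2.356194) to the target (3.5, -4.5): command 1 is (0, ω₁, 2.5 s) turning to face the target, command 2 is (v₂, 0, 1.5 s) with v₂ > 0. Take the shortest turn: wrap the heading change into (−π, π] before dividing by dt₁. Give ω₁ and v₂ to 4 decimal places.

ω₁ = 0.4996, v₂ = 2.9814

heading to target = atan2(-4.5−-0.5, 3.5−1.5) = -1.1071
Δθ = wrap(-1.1071 − -2.3562) = 1.2490; ω₁ = Δθ/dt₁ = 0.4996
distance = √((3.5−1.5)² + (-4.5−-0.5)²) = 4.4721; v₂ = distance/dt₂ = 2.9814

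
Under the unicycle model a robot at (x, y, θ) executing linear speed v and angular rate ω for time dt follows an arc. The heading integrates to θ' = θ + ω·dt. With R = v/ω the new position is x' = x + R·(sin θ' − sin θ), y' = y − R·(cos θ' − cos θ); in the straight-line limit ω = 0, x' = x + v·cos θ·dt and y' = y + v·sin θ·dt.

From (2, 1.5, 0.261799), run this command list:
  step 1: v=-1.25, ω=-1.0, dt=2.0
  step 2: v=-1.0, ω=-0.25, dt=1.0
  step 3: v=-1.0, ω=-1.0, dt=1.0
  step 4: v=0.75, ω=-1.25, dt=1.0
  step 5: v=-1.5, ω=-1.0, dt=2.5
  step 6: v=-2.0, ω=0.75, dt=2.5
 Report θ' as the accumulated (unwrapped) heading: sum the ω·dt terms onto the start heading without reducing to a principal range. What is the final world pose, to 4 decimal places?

step 1: θ'=-1.7382 (R=1.2500) → pose (0.4440, 2.9157, -1.7382)
step 2: θ'=-1.9882 (R=4.0000) → pose (0.7315, 3.8707, -1.9882)
step 3: θ'=-2.9882 (R=1.0000) → pose (1.4928, 4.4536, -2.9882)
step 4: θ'=-4.2382 (R=-0.6000) → pose (0.8673, 4.7726, -4.2382)
step 5: θ'=-6.7382 (R=1.5000) → pose (-1.1264, 2.7403, -6.7382)
step 6: θ'=-4.8632 (R=-2.6667) → pose (-4.9347, 0.7456, -4.8632)

(-4.9347, 0.7456, -4.8632)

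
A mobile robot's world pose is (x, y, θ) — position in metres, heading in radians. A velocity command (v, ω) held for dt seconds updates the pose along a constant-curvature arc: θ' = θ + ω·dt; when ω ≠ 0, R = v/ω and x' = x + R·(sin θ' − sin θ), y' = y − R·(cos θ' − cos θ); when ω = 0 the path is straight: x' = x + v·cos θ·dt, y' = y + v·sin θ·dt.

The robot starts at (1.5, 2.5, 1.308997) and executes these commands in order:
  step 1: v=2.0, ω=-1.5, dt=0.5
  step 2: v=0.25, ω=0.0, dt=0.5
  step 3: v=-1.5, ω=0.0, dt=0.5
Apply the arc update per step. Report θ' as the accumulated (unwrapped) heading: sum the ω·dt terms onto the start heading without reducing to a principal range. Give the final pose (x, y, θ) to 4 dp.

step 1: θ'=0.5590 (R=-1.3333) → pose (2.0808, 3.2853, 0.5590)
step 2: θ'=0.5590 (straight) → pose (2.1868, 3.3516, 0.5590)
step 3: θ'=0.5590 (straight) → pose (1.5509, 2.9538, 0.5590)

(1.5509, 2.9538, 0.5590)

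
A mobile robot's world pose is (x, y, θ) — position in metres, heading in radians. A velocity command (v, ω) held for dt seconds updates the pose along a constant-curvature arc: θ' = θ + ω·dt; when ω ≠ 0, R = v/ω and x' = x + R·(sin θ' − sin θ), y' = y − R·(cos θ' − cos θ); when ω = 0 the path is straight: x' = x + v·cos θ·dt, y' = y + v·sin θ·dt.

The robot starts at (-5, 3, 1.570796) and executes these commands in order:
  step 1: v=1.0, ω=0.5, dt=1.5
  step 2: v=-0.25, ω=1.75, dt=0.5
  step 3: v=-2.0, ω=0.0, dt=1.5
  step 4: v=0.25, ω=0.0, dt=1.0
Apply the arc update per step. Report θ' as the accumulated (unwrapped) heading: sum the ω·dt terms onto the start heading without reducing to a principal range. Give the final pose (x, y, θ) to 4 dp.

(-2.6784, 4.4670, 3.1958)

step 1: θ'=2.3208 (R=2.0000) → pose (-5.5366, 4.3633, 2.3208)
step 2: θ'=3.1958 (R=-0.1429) → pose (-5.4244, 4.3180, 3.1958)
step 3: θ'=3.1958 (straight) → pose (-2.4288, 4.4805, 3.1958)
step 4: θ'=3.1958 (straight) → pose (-2.6784, 4.4670, 3.1958)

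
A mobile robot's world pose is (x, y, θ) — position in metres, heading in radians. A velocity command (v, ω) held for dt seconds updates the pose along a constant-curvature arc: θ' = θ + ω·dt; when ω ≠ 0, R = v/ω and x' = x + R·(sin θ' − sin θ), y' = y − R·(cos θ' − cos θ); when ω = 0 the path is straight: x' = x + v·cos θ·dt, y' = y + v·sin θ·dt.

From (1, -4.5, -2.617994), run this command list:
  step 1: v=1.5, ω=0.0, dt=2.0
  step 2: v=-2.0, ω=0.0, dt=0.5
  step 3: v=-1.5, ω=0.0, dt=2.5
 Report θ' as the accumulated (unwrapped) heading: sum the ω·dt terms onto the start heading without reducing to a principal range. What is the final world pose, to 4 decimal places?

(2.5155, -3.6250, -2.6180)

step 1: θ'=-2.6180 (straight) → pose (-1.5981, -6.0000, -2.6180)
step 2: θ'=-2.6180 (straight) → pose (-0.7321, -5.5000, -2.6180)
step 3: θ'=-2.6180 (straight) → pose (2.5155, -3.6250, -2.6180)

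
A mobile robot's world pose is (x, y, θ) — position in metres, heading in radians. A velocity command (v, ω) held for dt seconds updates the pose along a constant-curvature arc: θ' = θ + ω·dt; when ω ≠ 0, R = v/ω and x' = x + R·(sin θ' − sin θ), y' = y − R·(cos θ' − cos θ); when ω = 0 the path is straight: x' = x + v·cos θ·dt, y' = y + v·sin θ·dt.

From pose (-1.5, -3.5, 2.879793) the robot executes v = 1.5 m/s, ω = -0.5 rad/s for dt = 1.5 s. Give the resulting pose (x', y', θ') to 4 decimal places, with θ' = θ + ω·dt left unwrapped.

θ' = 2.8798 + -0.5·1.5 = 2.1298
R = v/ω = 1.5/-0.5 = -3.0000
x' = -1.5 + -3.0000·(sin 2.1298 − sin 2.8798) = -3.2669
y' = -3.5 − -3.0000·(cos 2.1298 − cos 2.8798) = -2.1932

(-3.2669, -2.1932, 2.1298)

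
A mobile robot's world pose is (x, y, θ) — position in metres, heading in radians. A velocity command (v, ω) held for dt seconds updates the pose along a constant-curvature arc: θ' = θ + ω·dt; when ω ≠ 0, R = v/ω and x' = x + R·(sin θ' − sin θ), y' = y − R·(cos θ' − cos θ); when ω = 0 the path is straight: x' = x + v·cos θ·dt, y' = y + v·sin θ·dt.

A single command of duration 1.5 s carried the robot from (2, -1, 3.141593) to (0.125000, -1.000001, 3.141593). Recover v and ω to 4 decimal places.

v = 1.2500, ω = 0.0000

Δθ = 3.141593 − 3.141593 = 0.000000
ω = Δθ/dt = 0.000000/1.5 = 0.0000
ω = 0 → v = (Δx·cos θ + Δy·sin θ)/dt = 1.2500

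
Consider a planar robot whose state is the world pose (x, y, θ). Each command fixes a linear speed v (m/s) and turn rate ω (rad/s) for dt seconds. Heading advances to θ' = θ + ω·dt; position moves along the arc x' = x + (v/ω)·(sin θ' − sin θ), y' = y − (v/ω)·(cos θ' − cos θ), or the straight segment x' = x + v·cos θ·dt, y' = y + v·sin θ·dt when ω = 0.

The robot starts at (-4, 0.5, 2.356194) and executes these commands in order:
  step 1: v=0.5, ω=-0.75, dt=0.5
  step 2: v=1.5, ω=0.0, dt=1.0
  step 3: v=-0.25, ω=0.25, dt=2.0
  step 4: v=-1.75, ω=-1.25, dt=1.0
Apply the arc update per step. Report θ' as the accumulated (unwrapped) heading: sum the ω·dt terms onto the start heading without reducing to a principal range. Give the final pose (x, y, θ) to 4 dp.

step 1: θ'=1.9812 (R=-0.6667) → pose (-4.1399, 0.7054, 1.9812)
step 2: θ'=1.9812 (straight) → pose (-4.7384, 2.0809, 1.9812)
step 3: θ'=2.4812 (R=-1.0000) → pose (-4.4348, 1.6901, 2.4812)
step 4: θ'=1.2312 (R=1.4000) → pose (-3.9736, 0.1181, 1.2312)

(-3.9736, 0.1181, 1.2312)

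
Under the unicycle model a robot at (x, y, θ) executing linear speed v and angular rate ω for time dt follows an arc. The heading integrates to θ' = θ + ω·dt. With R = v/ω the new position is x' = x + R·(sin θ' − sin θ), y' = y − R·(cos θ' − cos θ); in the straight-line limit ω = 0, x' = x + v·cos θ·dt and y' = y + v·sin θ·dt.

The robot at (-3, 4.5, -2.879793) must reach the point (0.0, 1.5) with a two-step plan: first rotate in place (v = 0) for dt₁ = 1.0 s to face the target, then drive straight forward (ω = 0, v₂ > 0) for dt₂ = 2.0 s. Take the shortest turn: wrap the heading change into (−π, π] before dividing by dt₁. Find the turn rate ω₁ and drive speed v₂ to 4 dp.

heading to target = atan2(1.5−4.5, 0−-3) = -0.7854
Δθ = wrap(-0.7854 − -2.8798) = 2.0944; ω₁ = Δθ/dt₁ = 2.0944
distance = √((0−-3)² + (1.5−4.5)²) = 4.2426; v₂ = distance/dt₂ = 2.1213

ω₁ = 2.0944, v₂ = 2.1213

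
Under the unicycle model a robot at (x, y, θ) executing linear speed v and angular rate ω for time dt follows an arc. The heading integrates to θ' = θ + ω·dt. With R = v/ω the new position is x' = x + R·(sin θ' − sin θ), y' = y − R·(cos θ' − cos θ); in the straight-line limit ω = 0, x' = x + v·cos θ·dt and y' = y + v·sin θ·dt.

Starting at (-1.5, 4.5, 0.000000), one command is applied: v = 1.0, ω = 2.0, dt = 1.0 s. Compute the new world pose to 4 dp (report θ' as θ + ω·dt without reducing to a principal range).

(-1.0454, 5.2081, 2.0000)

θ' = 0.0000 + 2.0·1.0 = 2.0000
R = v/ω = 1.0/2.0 = 0.5000
x' = -1.5 + 0.5000·(sin 2.0000 − sin 0.0000) = -1.0454
y' = 4.5 − 0.5000·(cos 2.0000 − cos 0.0000) = 5.2081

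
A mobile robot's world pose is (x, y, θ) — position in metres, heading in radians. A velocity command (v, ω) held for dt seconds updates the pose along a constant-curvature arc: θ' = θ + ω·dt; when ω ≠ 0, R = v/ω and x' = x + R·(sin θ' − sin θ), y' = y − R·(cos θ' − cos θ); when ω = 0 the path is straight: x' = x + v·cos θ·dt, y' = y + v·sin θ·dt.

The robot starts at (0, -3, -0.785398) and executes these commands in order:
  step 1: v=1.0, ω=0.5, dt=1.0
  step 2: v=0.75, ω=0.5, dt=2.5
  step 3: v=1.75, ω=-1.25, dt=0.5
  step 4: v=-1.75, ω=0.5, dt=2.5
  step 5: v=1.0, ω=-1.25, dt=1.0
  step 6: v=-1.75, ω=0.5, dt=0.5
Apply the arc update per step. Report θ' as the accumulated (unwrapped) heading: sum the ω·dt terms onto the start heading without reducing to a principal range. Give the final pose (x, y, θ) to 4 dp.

(0.6100, -5.3854, 0.5896)

step 1: θ'=-0.2854 (R=2.0000) → pose (0.8511, -3.5049, -0.2854)
step 2: θ'=0.9646 (R=1.5000) → pose (2.5062, -2.9202, 0.9646)
step 3: θ'=0.3396 (R=-1.4000) → pose (3.1904, -2.3978, 0.3396)
step 4: θ'=1.5896 (R=-3.5000) → pose (0.8569, -5.7637, 1.5896)
step 5: θ'=0.3396 (R=-0.8000) → pose (1.3903, -4.9943, 0.3396)
step 6: θ'=0.5896 (R=-3.5000) → pose (0.6100, -5.3854, 0.5896)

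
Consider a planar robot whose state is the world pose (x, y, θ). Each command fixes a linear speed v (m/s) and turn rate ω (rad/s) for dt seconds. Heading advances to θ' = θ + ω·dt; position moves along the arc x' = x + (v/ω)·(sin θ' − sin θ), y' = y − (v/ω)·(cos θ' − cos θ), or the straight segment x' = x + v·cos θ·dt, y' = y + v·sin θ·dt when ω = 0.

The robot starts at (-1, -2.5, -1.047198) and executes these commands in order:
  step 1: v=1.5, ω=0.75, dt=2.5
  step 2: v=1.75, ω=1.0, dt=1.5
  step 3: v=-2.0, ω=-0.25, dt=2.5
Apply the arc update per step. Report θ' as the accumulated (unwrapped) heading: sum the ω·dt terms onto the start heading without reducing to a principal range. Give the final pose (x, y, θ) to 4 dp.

(4.3035, -4.9083, 1.7028)

step 1: θ'=0.8278 (R=2.0000) → pose (2.2049, -2.8530, 0.8278)
step 2: θ'=2.3278 (R=1.7500) → pose (2.1882, -0.4673, 2.3278)
step 3: θ'=1.7028 (R=8.0000) → pose (4.3035, -4.9083, 1.7028)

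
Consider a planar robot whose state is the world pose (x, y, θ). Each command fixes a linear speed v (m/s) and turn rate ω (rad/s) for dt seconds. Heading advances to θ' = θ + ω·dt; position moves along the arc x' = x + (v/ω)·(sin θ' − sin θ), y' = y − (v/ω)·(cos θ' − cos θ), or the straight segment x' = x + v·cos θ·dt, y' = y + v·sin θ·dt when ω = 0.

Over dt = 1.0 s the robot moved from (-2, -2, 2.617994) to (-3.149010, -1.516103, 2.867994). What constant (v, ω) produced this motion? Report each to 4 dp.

v = 1.2500, ω = 0.2500

Δθ = 2.867994 − 2.617994 = 0.250000
ω = Δθ/dt = 0.250000/1.0 = 0.2500
R = Δx/(sin θ' − sin θ) = 5.0000
v = R·ω = 5.0000·0.2500 = 1.2500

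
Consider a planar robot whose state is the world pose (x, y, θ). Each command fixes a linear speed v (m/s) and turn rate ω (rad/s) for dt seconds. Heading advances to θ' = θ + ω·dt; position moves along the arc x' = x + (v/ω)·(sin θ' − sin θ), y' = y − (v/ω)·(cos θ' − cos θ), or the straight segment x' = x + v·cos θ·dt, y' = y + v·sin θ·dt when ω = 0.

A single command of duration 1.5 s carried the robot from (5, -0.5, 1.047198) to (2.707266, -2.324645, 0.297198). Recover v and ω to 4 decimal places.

Δθ = 0.297198 − 1.047198 = -0.750000
ω = Δθ/dt = -0.750000/1.5 = -0.5000
R = Δx/(sin θ' − sin θ) = 4.0000
v = R·ω = 4.0000·-0.5000 = -2.0000

v = -2.0000, ω = -0.5000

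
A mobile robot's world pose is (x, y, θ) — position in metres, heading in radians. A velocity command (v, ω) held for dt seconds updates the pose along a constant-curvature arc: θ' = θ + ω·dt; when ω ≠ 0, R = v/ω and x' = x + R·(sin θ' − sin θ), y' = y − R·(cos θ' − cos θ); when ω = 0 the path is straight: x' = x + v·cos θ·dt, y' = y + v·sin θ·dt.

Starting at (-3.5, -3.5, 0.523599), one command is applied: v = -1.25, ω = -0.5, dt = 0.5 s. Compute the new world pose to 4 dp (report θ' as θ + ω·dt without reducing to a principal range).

θ' = 0.5236 + -0.5·0.5 = 0.2736
R = v/ω = -1.25/-0.5 = 2.5000
x' = -3.5 + 2.5000·(sin 0.2736 − sin 0.5236) = -4.0745
y' = -3.5 − 2.5000·(cos 0.2736 − cos 0.5236) = -3.7419

(-4.0745, -3.7419, 0.2736)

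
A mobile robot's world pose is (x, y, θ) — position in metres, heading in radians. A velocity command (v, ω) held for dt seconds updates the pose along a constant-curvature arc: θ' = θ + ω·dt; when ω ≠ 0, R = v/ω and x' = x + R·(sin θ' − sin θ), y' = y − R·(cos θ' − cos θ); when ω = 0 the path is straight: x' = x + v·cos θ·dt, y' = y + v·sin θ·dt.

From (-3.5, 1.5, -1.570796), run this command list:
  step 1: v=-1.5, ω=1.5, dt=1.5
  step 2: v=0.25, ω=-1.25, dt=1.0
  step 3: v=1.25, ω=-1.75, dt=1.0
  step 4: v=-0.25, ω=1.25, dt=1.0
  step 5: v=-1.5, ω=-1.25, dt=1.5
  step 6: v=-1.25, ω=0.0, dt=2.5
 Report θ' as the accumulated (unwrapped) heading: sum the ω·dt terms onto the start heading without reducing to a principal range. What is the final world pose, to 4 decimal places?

(-0.8437, 3.7954, -2.9458)

step 1: θ'=0.6792 (R=-1.0000) → pose (-5.1282, 2.2781, 0.6792)
step 2: θ'=-0.5708 (R=-0.2000) → pose (-4.8945, 2.2908, -0.5708)
step 3: θ'=-2.3208 (R=-0.7143) → pose (-4.7578, 1.2028, -2.3208)
step 4: θ'=-1.0708 (R=-0.2000) → pose (-4.7286, 1.4350, -1.0708)
step 5: θ'=-2.9458 (R=1.2000) → pose (-3.9090, 3.1874, -2.9458)
step 6: θ'=-2.9458 (straight) → pose (-0.8437, 3.7954, -2.9458)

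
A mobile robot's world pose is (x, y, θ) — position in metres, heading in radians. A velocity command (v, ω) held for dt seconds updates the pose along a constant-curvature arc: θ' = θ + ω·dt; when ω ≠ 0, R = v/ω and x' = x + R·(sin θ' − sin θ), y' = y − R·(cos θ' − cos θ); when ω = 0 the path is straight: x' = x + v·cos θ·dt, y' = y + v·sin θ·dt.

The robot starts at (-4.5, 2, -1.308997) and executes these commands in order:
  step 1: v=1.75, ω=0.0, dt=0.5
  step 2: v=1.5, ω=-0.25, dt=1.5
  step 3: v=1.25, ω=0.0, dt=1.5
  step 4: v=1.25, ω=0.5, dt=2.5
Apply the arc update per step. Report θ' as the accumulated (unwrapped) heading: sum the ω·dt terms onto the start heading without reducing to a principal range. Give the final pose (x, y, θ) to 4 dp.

(-2.8865, -5.4895, -0.4340)

step 1: θ'=-1.3090 (straight) → pose (-4.2735, 1.1548, -1.3090)
step 2: θ'=-1.6840 (R=-6.0000) → pose (-4.1075, -1.0759, -1.6840)
step 3: θ'=-1.6840 (straight) → pose (-4.3193, -2.9389, -1.6840)
step 4: θ'=-0.4340 (R=2.5000) → pose (-2.8865, -5.4895, -0.4340)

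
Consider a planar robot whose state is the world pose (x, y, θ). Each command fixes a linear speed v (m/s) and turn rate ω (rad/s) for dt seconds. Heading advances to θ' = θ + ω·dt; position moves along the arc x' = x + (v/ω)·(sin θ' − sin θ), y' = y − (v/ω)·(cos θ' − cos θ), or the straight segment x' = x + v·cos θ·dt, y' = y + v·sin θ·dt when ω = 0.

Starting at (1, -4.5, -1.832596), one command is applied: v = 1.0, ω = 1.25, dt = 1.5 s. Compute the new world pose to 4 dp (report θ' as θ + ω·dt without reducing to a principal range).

(1.8067, -5.5063, 0.0424)

θ' = -1.8326 + 1.25·1.5 = 0.0424
R = v/ω = 1.0/1.25 = 0.8000
x' = 1 + 0.8000·(sin 0.0424 − sin -1.8326) = 1.8067
y' = -4.5 − 0.8000·(cos 0.0424 − cos -1.8326) = -5.5063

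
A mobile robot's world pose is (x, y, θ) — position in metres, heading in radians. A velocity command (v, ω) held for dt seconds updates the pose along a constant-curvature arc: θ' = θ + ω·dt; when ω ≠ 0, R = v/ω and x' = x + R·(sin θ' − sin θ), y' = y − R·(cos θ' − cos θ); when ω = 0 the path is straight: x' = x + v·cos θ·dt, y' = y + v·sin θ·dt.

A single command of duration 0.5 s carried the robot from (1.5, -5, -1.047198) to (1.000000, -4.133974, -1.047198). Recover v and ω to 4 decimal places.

Δθ = -1.047198 − -1.047198 = 0.000000
ω = Δθ/dt = 0.000000/0.5 = 0.0000
ω = 0 → v = (Δx·cos θ + Δy·sin θ)/dt = -2.0000

v = -2.0000, ω = 0.0000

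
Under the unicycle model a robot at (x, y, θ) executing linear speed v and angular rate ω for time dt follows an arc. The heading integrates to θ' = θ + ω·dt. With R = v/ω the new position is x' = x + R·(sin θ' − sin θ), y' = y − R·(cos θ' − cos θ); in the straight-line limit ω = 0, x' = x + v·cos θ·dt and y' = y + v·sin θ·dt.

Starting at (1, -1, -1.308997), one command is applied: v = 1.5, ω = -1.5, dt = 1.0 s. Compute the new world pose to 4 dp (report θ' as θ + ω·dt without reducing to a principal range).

(0.3606, -2.2040, -2.8090)

θ' = -1.3090 + -1.5·1.0 = -2.8090
R = v/ω = 1.5/-1.5 = -1.0000
x' = 1 + -1.0000·(sin -2.8090 − sin -1.3090) = 0.3606
y' = -1 − -1.0000·(cos -2.8090 − cos -1.3090) = -2.2040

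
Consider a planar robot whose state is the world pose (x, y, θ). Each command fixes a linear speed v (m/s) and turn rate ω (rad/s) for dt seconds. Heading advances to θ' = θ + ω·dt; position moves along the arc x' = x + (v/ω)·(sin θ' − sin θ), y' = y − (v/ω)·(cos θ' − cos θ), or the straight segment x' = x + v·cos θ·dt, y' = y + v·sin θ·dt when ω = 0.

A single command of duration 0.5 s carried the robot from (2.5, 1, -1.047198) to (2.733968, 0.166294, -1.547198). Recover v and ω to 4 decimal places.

v = 1.7500, ω = -1.0000

Δθ = -1.547198 − -1.047198 = -0.500000
ω = Δθ/dt = -0.500000/0.5 = -1.0000
R = −Δy/(cos θ' − cos θ) = -1.7500
v = R·ω = -1.7500·-1.0000 = 1.7500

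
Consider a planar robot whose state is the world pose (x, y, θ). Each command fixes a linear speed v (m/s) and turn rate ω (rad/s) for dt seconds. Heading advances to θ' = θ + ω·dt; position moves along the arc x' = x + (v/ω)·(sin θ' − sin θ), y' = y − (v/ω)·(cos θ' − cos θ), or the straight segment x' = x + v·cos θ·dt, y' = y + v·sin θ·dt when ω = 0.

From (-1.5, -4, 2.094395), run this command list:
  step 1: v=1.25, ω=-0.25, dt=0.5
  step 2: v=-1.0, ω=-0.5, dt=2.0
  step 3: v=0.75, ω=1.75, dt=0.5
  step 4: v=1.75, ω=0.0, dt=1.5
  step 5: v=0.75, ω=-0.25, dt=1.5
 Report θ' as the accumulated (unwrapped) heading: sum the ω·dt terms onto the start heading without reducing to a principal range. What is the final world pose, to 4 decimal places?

step 1: θ'=1.9694 (R=-5.0000) → pose (-1.7779, -3.4406, 1.9694)
step 2: θ'=0.9694 (R=2.0000) → pose (-1.9720, -5.3485, 0.9694)
step 3: θ'=1.8444 (R=0.4286) → pose (-1.9128, -4.9902, 1.8444)
step 4: θ'=1.8444 (straight) → pose (-2.6220, -2.4628, 1.8444)
step 5: θ'=1.4694 (R=-3.0000) → pose (-2.7182, -1.3486, 1.4694)

(-2.7182, -1.3486, 1.4694)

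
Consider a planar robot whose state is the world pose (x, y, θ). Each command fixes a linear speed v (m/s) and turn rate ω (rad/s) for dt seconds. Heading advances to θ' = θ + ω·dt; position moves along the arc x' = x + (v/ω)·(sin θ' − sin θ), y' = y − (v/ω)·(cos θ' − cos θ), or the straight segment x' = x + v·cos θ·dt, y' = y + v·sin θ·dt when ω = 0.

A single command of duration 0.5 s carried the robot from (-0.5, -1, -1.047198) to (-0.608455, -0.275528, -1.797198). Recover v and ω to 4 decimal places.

Δθ = -1.797198 − -1.047198 = -0.750000
ω = Δθ/dt = -0.750000/0.5 = -1.5000
R = −Δy/(cos θ' − cos θ) = 1.0000
v = R·ω = 1.0000·-1.5000 = -1.5000

v = -1.5000, ω = -1.5000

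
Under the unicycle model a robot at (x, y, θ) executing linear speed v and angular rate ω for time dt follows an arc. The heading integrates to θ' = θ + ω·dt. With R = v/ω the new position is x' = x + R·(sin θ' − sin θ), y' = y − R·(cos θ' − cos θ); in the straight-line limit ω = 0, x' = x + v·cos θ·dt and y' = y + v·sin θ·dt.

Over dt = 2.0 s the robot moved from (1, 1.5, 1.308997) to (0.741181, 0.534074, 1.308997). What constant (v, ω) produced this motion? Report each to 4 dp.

v = -0.5000, ω = 0.0000

Δθ = 1.308997 − 1.308997 = 0.000000
ω = Δθ/dt = 0.000000/2.0 = 0.0000
ω = 0 → v = (Δx·cos θ + Δy·sin θ)/dt = -0.5000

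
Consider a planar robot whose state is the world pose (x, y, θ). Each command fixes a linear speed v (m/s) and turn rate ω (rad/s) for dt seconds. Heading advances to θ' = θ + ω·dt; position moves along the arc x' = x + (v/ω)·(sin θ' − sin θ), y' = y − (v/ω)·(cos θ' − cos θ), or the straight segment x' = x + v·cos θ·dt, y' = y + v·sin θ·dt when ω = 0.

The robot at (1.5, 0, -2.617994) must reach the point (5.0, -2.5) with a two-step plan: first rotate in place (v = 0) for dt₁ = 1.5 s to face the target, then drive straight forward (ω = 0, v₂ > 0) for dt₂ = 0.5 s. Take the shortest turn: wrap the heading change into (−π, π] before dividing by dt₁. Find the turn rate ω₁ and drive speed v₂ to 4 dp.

ω₁ = 1.3318, v₂ = 8.6023

heading to target = atan2(-2.5−0, 5−1.5) = -0.6202
Δθ = wrap(-0.6202 − -2.6180) = 1.9977; ω₁ = Δθ/dt₁ = 1.3318
distance = √((5−1.5)² + (-2.5−0)²) = 4.3012; v₂ = distance/dt₂ = 8.6023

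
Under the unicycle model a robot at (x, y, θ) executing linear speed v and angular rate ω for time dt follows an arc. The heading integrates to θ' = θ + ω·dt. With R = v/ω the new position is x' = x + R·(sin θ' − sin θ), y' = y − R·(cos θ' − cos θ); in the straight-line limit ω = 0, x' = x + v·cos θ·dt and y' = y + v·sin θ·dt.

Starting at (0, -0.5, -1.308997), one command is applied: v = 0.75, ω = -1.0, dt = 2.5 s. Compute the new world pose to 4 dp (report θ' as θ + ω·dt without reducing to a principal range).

(-1.1887, -1.2832, -3.8090)

θ' = -1.3090 + -1.0·2.5 = -3.8090
R = v/ω = 0.75/-1.0 = -0.7500
x' = 0 + -0.7500·(sin -3.8090 − sin -1.3090) = -1.1887
y' = -0.5 − -0.7500·(cos -3.8090 − cos -1.3090) = -1.2832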